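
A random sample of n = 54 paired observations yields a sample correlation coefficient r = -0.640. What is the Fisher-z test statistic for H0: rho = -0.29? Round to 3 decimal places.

-3.282

Fisher z: atanh(-0.640) = -0.758174, atanh(-0.29) = -0.298566
z = (z_r − z_0)·√(n−3) = (-0.758174 − (-0.298566))·√51 = -0.459608 · 7.141428 = -3.282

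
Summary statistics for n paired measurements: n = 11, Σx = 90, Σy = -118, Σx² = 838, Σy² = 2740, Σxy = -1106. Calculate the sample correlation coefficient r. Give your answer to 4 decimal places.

-0.3631

Numerator: nΣxy − (Σx)(Σy) = 11·(-1106) − (90)(-118) = -1546
Denominator: √[(nΣx²−(Σx)²)(nΣy²−(Σy)²)]
  nΣx²−(Σx)² = 11·838 − 8100 = 1118;  nΣy²−(Σy)² = 11·2740 − 13924 = 16216
  √(1118·16216) = √18129488 = 4257.8736
r = -1546 / 4257.8736 = -0.3631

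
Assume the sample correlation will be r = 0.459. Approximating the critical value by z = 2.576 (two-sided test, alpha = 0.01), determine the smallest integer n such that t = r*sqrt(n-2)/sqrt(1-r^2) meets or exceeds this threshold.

27

Need r·√(n−2)/√(1−r²) ≥ 2.576
√(n−2) ≥ 2.576·√(1−0.210681) / 0.459 = 2.576·0.888436 / 0.459 = 4.9861
n−2 ≥ 24.8612  ⇒  n ≥ 26.8612
Smallest integer n = 27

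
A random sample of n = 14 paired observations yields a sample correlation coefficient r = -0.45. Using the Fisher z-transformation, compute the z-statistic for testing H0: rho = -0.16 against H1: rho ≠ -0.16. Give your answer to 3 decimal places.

z_r = atanh(-0.45) = -0.484700,  z_0 = atanh(-0.16) = -0.161387
SE = 1/√(n−3) = 1/√11 = 0.301511
z = (z_r − z_0)/SE = (-0.484700 − (-0.161387)) / 0.301511 = -0.323313 / 0.301511 = -1.072

-1.072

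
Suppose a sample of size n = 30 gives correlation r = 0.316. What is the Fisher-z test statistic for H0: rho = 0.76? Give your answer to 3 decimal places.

Fisher z: atanh(0.316) = 0.327197, atanh(0.76) = 0.996215
z = (z_r − z_0)·√(n−3) = (0.327197 − 0.996215)·√27 = -0.669018 · 5.196152 = -3.476

-3.476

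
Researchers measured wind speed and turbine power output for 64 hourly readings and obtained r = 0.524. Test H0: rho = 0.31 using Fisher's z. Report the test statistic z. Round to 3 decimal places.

2.041

Fisher z: atanh(0.524) = 0.581838, atanh(0.31) = 0.320545
z = (z_r − z_0)·√(n−3) = (0.581838 − 0.320545)·√61 = 0.261293 · 7.810250 = 2.041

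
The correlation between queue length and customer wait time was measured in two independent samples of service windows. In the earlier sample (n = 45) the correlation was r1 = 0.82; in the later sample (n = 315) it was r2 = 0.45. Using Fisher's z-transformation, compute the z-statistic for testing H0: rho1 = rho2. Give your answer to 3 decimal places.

4.089

Fisher z-transforms: z1 = atanh(0.82) = 1.156817, z2 = atanh(0.45) = 0.484700; difference d = 0.672117
Var(d) = 1/42 + 1/312 = 0.0238095 + 0.0032051 = 0.0270146
z = d/√Var(d) = 0.672117 / √0.0270146 = 0.672117 / 0.164361 = 4.089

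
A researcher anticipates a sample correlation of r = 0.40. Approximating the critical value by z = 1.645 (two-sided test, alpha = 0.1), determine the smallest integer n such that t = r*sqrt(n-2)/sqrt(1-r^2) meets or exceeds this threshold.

17

r√(n−2)/√(1−r²) ≥ 1.645  ⇔  n−2 ≥ (1.645)²·(1−r²)/r²
(1−r²)/r² = (1−0.1600)/0.1600 = 5.2500
n ≥ 2 + 2.706025·5.2500 = 2 + 14.2066 = 16.2066
⌈16.2066⌉ = 17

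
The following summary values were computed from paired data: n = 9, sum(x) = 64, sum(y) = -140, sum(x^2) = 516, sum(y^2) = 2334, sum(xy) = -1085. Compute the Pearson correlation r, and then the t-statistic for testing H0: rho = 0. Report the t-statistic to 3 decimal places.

S_xy = nΣxy − ΣxΣy = 9·(-1085) − 64·(-140) = -9765 − (-8960) = -805
S_xx = nΣx² − (Σx)² = 9·516 − 64² = 4644 − 4096 = 548
S_yy = nΣy² − (Σy)² = 9·2334 − (-140)² = 21006 − 19600 = 1406
r = S_xy / √(S_xx·S_yy) = -805 / √(548·1406) = -805 / √770488 = -805 / 877.7745 = -0.9171
t = r·√(n−2)/√(1−r²) = -0.9171·√7 / √(1−0.841072) = -2.426419 / 0.398658 = -6.086

-6.086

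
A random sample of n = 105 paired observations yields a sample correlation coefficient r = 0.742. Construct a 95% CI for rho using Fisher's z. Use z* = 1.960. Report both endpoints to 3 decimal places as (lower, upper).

Fisher z: z_r = atanh(r) = ½·ln((1+0.742)/(1−0.742)) = 0.954915
SE(z) = 1/√(n−3) = 1/√102 = 0.099015
95% ⇒ z* = 1.960; margin = 1.960·0.099015 = 0.194069
CI on z-scale: (0.760846, 1.148984)
Back-transform: tanh(0.760846) = 0.641575, tanh(1.148984) = 0.817417

(0.642, 0.817)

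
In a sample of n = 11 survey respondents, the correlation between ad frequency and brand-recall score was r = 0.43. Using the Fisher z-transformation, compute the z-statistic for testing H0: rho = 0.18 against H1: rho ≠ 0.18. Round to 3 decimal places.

Fisher z: atanh(0.43) = 0.459897, atanh(0.18) = 0.181983
z = (z_r − z_0)·√(n−3) = (0.459897 − 0.181983)·√8 = 0.277914 · 2.828427 = 0.786

0.786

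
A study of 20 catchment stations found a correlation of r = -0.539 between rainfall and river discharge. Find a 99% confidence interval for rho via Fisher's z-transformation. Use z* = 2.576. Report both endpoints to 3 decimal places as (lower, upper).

z_r = atanh(-0.539) = -0.602745;  SE = 1/√(n−3) = 1/√17 = 0.242536
z-limits: -0.602745 ± 2.576·0.242536 = -0.602745 ± 0.624773 = [-1.227518, 0.022028]
ρ-limits: (tanh -1.227518, tanh 0.022028) = (-0.842, 0.022)

(-0.842, 0.022)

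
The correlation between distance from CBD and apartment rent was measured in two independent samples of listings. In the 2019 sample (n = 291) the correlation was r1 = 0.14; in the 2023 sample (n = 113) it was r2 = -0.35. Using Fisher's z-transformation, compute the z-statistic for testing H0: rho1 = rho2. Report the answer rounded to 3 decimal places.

4.518

z1 = atanh(0.14) = 0.140926,  z2 = atanh(-0.35) = -0.365444
SE = √(1/(n1−3) + 1/(n2−3)) = √(1/288 + 1/110) = √(0.0034722 + 0.0090909) = √0.0125631 = 0.112085
z = (z1 − z2)/SE = (0.140926 − (-0.365444)) / 0.112085 = 0.506370 / 0.112085 = 4.518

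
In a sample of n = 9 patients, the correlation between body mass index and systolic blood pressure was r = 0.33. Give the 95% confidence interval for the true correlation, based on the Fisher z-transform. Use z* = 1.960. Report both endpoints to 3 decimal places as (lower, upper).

(-0.428, 0.815)

Fisher z: z_r = atanh(r) = ½·ln((1+0.33)/(1−0.33)) = 0.342828
SE(z) = 1/√(n−3) = 1/√6 = 0.408248
95% ⇒ z* = 1.960; margin = 1.960·0.408248 = 0.800166
CI on z-scale: (-0.457338, 1.142994)
Back-transform: tanh(-0.457338) = -0.427912, tanh(1.142994) = 0.815420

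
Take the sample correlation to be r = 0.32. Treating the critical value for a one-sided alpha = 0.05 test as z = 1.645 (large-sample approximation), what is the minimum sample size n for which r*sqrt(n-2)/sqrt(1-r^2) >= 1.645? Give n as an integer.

26

Need r·√(n−2)/√(1−r²) ≥ 1.645
√(n−2) ≥ 1.645·√(1−0.1024) / 0.32 = 1.645·0.947418 / 0.32 = 4.8703
n−2 ≥ 23.7198  ⇒  n ≥ 25.7198
Smallest integer n = 26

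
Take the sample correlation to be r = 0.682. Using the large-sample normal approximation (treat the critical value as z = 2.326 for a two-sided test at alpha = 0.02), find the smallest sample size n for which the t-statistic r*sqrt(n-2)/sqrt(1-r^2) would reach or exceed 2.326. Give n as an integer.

9

r√(n−2)/√(1−r²) ≥ 2.326  ⇔  n−2 ≥ (2.326)²·(1−r²)/r²
(1−r²)/r² = (1−0.465124)/0.465124 = 1.1500
n ≥ 2 + 5.410276·1.1500 = 2 + 6.2218 = 8.2218
⌈8.2218⌉ = 9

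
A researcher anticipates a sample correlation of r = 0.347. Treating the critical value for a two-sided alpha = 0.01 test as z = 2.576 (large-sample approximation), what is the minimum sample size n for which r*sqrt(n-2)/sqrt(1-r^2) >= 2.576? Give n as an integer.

51

r√(n−2)/√(1−r²) ≥ 2.576  ⇔  n−2 ≥ (2.576)²·(1−r²)/r²
(1−r²)/r² = (1−0.120409)/0.120409 = 7.3050
n ≥ 2 + 6.635776·7.3050 = 2 + 48.4743 = 50.4743
⌈50.4743⌉ = 51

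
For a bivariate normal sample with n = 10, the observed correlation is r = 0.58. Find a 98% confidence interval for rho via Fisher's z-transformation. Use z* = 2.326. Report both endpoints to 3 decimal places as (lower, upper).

(-0.213, 0.912)

Fisher z: z_r = atanh(r) = ½·ln((1+0.58)/(1−0.58)) = 0.662463
SE(z) = 1/√(n−3) = 1/√7 = 0.377964
98% ⇒ z* = 2.326; margin = 2.326·0.377964 = 0.879144
CI on z-scale: (-0.216681, 1.541607)
Back-transform: tanh(-0.216681) = -0.213352, tanh(1.541607) = 0.912390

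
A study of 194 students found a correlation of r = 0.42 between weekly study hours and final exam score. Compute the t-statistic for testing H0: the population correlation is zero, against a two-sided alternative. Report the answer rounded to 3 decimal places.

6.413

t = r·√(n−2) / √(1−r²) with r = 0.42, n = 194
  = 0.42·√192 / √(1 − 0.1764)
  = 0.42·13.856406 / 0.907524
  = 5.819691 / 0.907524 = 6.413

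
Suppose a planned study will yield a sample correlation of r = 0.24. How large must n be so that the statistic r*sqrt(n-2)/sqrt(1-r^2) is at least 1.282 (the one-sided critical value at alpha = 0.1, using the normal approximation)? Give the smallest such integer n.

Need r·√(n−2)/√(1−r²) ≥ 1.282
√(n−2) ≥ 1.282·√(1−0.0576) / 0.24 = 1.282·0.970773 / 0.24 = 5.1855
n−2 ≥ 26.8894  ⇒  n ≥ 28.8894
Smallest integer n = 29

29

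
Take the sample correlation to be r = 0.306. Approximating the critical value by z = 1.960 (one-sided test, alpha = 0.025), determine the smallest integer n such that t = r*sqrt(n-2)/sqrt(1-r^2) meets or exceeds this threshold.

40

Need r·√(n−2)/√(1−r²) ≥ 1.960
√(n−2) ≥ 1.960·√(1−0.093636) / 0.306 = 1.960·0.952032 / 0.306 = 6.0980
n−2 ≥ 37.1856  ⇒  n ≥ 39.1856
Smallest integer n = 40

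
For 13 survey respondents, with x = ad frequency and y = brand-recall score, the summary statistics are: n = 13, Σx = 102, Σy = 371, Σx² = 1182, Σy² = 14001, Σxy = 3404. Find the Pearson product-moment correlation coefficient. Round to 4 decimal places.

Numerator: nΣxy − (Σx)(Σy) = 13·3404 − (102)(371) = 6410
Denominator: √[(nΣx²−(Σx)²)(nΣy²−(Σy)²)]
  nΣx²−(Σx)² = 13·1182 − 10404 = 4962;  nΣy²−(Σy)² = 13·14001 − 137641 = 44372
  √(4962·44372) = √220173864 = 14838.2568
r = 6410 / 14838.2568 = 0.4320

0.4320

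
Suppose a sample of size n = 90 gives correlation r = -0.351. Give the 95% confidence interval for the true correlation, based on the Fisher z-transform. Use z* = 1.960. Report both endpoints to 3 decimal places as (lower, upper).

Fisher z: z_r = atanh(r) = ½·ln((1+(-0.351))/(1−(-0.351))) = -0.366584
SE(z) = 1/√(n−3) = 1/√87 = 0.107211
95% ⇒ z* = 1.960; margin = 1.960·0.107211 = 0.210134
CI on z-scale: (-0.576718, -0.156450)
Back-transform: tanh(-0.576718) = -0.520276, tanh(-0.156450) = -0.155186

(-0.520, -0.155)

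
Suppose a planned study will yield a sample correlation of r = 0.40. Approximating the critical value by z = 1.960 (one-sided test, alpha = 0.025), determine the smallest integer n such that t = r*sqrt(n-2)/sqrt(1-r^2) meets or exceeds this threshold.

23

Need r·√(n−2)/√(1−r²) ≥ 1.960
√(n−2) ≥ 1.960·√(1−0.1600) / 0.40 = 1.960·0.916515 / 0.40 = 4.4909
n−2 ≥ 20.1682  ⇒  n ≥ 22.1682
Smallest integer n = 23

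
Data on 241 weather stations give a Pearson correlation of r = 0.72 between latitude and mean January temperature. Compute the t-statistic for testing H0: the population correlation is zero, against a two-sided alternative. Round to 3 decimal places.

t = r·√(n−2) / √(1−r²) with r = 0.72, n = 241
  = 0.72·√239 / √(1 − 0.5184)
  = 0.72·15.459625 / 0.693974
  = 11.130930 / 0.693974 = 16.039

16.039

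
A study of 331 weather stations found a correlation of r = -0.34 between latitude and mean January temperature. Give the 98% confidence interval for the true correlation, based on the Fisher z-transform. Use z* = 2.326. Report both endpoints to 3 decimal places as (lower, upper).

(-0.448, -0.222)

Fisher z: z_r = atanh(r) = ½·ln((1+(-0.34))/(1−(-0.34))) = -0.354093
SE(z) = 1/√(n−3) = 1/√328 = 0.055216
98% ⇒ z* = 2.326; margin = 2.326·0.055216 = 0.128432
CI on z-scale: (-0.482525, -0.225661)
Back-transform: tanh(-0.482525) = -0.448264, tanh(-0.225661) = -0.221907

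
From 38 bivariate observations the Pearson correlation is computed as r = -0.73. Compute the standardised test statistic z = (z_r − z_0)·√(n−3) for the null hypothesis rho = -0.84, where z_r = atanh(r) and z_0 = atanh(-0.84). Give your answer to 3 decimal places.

Fisher z: atanh(-0.73) = -0.928727, atanh(-0.84) = -1.221174
z = (z_r − z_0)·√(n−3) = (-0.928727 − (-1.221174))·√35 = 0.292447 · 5.916080 = 1.730

1.730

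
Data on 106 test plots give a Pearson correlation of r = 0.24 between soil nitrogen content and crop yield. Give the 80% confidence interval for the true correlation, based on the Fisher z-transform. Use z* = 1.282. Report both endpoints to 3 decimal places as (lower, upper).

(0.118, 0.355)

z_r = atanh(0.24) = 0.244774;  SE = 1/√(n−3) = 1/√103 = 0.098533
z-limits: 0.244774 ± 1.282·0.098533 = 0.244774 ± 0.126319 = [0.118455, 0.371093]
ρ-limits: (tanh 0.118455, tanh 0.371093) = (0.118, 0.355)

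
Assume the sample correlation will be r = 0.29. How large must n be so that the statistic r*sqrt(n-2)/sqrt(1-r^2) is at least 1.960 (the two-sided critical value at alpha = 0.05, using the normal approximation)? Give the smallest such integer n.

44

Need r·√(n−2)/√(1−r²) ≥ 1.960
√(n−2) ≥ 1.960·√(1−0.0841) / 0.29 = 1.960·0.957027 / 0.29 = 6.4682
n−2 ≥ 41.8376  ⇒  n ≥ 43.8376
Smallest integer n = 44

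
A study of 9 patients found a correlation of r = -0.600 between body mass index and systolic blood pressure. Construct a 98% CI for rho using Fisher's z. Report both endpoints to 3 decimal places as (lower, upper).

z_r = atanh(-0.600) = -0.693147;  SE = 1/√(n−3) = 1/√6 = 0.408248
z-limits: -0.693147 ± 2.326·0.408248 = -0.693147 ± 0.949585 = [-1.642732, 0.256438]
ρ-limits: (tanh -1.642732, tanh 0.256438) = (-0.928, 0.251)

(-0.928, 0.251)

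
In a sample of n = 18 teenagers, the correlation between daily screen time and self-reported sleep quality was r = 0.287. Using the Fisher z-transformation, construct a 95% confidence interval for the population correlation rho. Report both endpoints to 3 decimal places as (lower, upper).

Fisher z: z_r = atanh(r) = ½·ln((1+0.287)/(1−0.287)) = 0.295294
SE(z) = 1/√(n−3) = 1/√15 = 0.258199
95% ⇒ z* = 1.960; margin = 1.960·0.258199 = 0.506070
CI on z-scale: (-0.210776, 0.801364)
Back-transform: tanh(-0.210776) = -0.207709, tanh(0.801364) = 0.664799

(-0.208, 0.665)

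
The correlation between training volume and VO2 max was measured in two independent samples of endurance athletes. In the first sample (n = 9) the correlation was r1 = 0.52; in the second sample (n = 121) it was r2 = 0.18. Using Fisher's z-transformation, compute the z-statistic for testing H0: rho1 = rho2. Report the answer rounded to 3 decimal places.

z1 = atanh(0.52) = 0.576340,  z2 = atanh(0.18) = 0.181983
SE = √(1/(n1−3) + 1/(n2−3)) = √(1/6 + 1/118) = √(0.1666667 + 0.0084746) = √0.1751413 = 0.418499
z = (z1 − z2)/SE = (0.576340 − 0.181983) / 0.418499 = 0.394357 / 0.418499 = 0.942

0.942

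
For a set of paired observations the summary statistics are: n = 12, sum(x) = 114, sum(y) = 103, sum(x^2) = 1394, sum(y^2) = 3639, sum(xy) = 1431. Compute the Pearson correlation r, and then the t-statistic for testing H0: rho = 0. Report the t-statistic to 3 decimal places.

1.772

Numerator: nΣxy − (Σx)(Σy) = 12·1431 − (114)(103) = 5430
Denominator: √[(nΣx²−(Σx)²)(nΣy²−(Σy)²)]
  nΣx²−(Σx)² = 12·1394 − 12996 = 3732;  nΣy²−(Σy)² = 12·3639 − 10609 = 33059
  √(3732·33059) = √123376188 = 11107.4834
r = 5430 / 11107.4834 = 0.4889
t = r·√(n−2)/√(1−r²) = 0.4889·√10 / √(1−0.239023) = 1.546038 / 0.872340 = 1.772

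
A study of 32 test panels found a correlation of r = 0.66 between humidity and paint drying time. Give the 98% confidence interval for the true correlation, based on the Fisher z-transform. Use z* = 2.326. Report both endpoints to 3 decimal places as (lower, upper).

Fisher z: z_r = atanh(r) = ½·ln((1+0.66)/(1−0.66)) = 0.792814
SE(z) = 1/√(n−3) = 1/√29 = 0.185695
98% ⇒ z* = 2.326; margin = 2.326·0.185695 = 0.431927
CI on z-scale: (0.360887, 1.224741)
Back-transform: tanh(0.360887) = 0.345995, tanh(1.224741) = 0.841047

(0.346, 0.841)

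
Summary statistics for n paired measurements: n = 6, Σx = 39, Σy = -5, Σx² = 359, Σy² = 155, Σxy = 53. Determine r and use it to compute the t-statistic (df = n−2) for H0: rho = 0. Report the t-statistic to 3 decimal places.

1.844

Numerator: nΣxy − (Σx)(Σy) = 6·53 − (39)(-5) = 513
Denominator: √[(nΣx²−(Σx)²)(nΣy²−(Σy)²)]
  nΣx²−(Σx)² = 6·359 − 1521 = 633;  nΣy²−(Σy)² = 6·155 − 25 = 905
  √(633·905) = √572865 = 756.8785
r = 513 / 756.8785 = 0.6778
t = r·√(n−2)/√(1−r²) = 0.6778·√4 / √(1−0.459413) = 1.355600 / 0.735246 = 1.844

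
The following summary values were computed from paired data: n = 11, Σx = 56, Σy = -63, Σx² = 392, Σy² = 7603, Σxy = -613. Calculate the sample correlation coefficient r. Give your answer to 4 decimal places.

Numerator: nΣxy − (Σx)(Σy) = 11·(-613) − (56)(-63) = -3215
Denominator: √[(nΣx²−(Σx)²)(nΣy²−(Σy)²)]
  nΣx²−(Σx)² = 11·392 − 3136 = 1176;  nΣy²−(Σy)² = 11·7603 − 3969 = 79664
  √(1176·79664) = √93684864 = 9679.0942
r = -3215 / 9679.0942 = -0.3322

-0.3322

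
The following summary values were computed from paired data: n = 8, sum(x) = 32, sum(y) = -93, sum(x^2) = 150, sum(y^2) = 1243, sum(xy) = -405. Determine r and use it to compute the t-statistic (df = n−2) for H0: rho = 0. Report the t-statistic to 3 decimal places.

Numerator: nΣxy − (Σx)(Σy) = 8·(-405) − (32)(-93) = -264
Denominator: √[(nΣx²−(Σx)²)(nΣy²−(Σy)²)]
  nΣx²−(Σx)² = 8·150 − 1024 = 176;  nΣy²−(Σy)² = 8·1243 − 8649 = 1295
  √(176·1295) = √227920 = 477.4097
r = -264 / 477.4097 = -0.5530
t = r·√(n−2)/√(1−r²) = -0.5530·√6 / √(1−0.305809) = -1.354568 / 0.833181 = -1.626

-1.626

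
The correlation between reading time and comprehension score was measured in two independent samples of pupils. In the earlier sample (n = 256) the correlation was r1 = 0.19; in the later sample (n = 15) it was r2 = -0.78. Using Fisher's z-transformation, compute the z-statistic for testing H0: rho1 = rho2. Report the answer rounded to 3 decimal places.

4.189

Fisher z-transforms: z1 = atanh(0.19) = 0.192337, z2 = atanh(-0.78) = -1.045371; difference d = 1.237708
Var(d) = 1/253 + 1/12 = 0.0039526 + 0.0833333 = 0.0872859
z = d/√Var(d) = 1.237708 / √0.0872859 = 1.237708 / 0.295442 = 4.189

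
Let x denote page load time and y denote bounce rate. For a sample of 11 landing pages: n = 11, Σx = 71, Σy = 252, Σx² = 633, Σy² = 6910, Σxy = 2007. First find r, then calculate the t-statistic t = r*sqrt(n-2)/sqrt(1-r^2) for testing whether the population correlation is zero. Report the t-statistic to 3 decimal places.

Numerator: nΣxy − (Σx)(Σy) = 11·2007 − (71)(252) = 4185
Denominator: √[(nΣx²−(Σx)²)(nΣy²−(Σy)²)]
  nΣx²−(Σx)² = 11·633 − 5041 = 1922;  nΣy²−(Σy)² = 11·6910 − 63504 = 12506
  √(1922·12506) = √24036532 = 4902.7066
r = 4185 / 4902.7066 = 0.8536
t = r·√(n−2)/√(1−r²) = 0.8536·√9 / √(1−0.728633) = 2.560800 / 0.520929 = 4.916

4.916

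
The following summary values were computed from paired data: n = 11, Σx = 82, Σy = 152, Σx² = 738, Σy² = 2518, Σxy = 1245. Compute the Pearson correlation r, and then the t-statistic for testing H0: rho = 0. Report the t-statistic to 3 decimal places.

Numerator: nΣxy − (Σx)(Σy) = 11·1245 − (82)(152) = 1231
Denominator: √[(nΣx²−(Σx)²)(nΣy²−(Σy)²)]
  nΣx²−(Σx)² = 11·738 − 6724 = 1394;  nΣy²−(Σy)² = 11·2518 − 23104 = 4594
  √(1394·4594) = √6404036 = 2530.6197
r = 1231 / 2530.6197 = 0.4864
t = r·√(n−2)/√(1−r²) = 0.4864·√9 / √(1−0.236585) = 1.459200 / 0.873736 = 1.670

1.670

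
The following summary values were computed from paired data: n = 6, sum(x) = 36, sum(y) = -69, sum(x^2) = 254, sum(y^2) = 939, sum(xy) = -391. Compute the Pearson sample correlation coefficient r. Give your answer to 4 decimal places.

0.3093

Numerator: nΣxy − (Σx)(Σy) = 6·(-391) − (36)(-69) = 138
Denominator: √[(nΣx²−(Σx)²)(nΣy²−(Σy)²)]
  nΣx²−(Σx)² = 6·254 − 1296 = 228;  nΣy²−(Σy)² = 6·939 − 4761 = 873
  √(228·873) = √199044 = 446.1435
r = 138 / 446.1435 = 0.3093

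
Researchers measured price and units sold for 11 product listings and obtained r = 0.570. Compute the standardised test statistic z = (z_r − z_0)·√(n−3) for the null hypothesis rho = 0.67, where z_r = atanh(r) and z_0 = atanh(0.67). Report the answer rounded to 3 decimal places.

-0.462

z_r = atanh(0.570) = 0.647523,  z_0 = atanh(0.67) = 0.810743
SE = 1/√(n−3) = 1/√8 = 0.353553
z = (z_r − z_0)/SE = (0.647523 − 0.810743) / 0.353553 = -0.163220 / 0.353553 = -0.462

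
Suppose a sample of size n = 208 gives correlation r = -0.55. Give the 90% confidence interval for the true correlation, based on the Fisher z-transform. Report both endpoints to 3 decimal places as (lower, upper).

Fisher z: z_r = atanh(r) = ½·ln((1+(-0.55))/(1−(-0.55))) = -0.618381
SE(z) = 1/√(n−3) = 1/√205 = 0.069843
90% ⇒ z* = 1.645; margin = 1.645·0.069843 = 0.114892
CI on z-scale: (-0.733273, -0.503489)
Back-transform: tanh(-0.733273) = -0.625064, tanh(-0.503489) = -0.464857

(-0.625, -0.465)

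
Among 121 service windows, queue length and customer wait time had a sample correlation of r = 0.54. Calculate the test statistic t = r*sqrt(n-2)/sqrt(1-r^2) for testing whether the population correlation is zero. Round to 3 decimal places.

6.999

1 − r² = 1 − 0.2916 = 0.7084;  √(1−r²) = 0.841665
√(n−2) = √119 = 10.908712
t = r·√(n−2)/√(1−r²) = 0.54 · 10.908712 / 0.841665 = 6.999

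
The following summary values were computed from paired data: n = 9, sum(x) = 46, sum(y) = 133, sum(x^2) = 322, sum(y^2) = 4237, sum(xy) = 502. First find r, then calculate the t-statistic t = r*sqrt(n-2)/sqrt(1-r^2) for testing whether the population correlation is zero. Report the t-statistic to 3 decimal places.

S_xy = nΣxy − ΣxΣy = 9·502 − 46·133 = 4518 − 6118 = -1600
S_xx = nΣx² − (Σx)² = 9·322 − 46² = 2898 − 2116 = 782
S_yy = nΣy² − (Σy)² = 9·4237 − 133² = 38133 − 17689 = 20444
r = S_xy / √(S_xx·S_yy) = -1600 / √(782·20444) = -1600 / √15987208 = -1600 / 3998.4007 = -0.4002
t = r·√(n−2)/√(1−r²) = -0.4002·√7 / √(1−0.160160) = -1.058830 / 0.916428 = -1.155

-1.155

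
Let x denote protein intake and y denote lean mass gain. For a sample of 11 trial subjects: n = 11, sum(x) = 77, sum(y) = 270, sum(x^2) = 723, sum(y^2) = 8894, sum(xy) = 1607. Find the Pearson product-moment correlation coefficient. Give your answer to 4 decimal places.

Numerator: nΣxy − (Σx)(Σy) = 11·1607 − (77)(270) = -3113
Denominator: √[(nΣx²−(Σx)²)(nΣy²−(Σy)²)]
  nΣx²−(Σx)² = 11·723 − 5929 = 2024;  nΣy²−(Σy)² = 11·8894 − 72900 = 24934
  √(2024·24934) = √50466416 = 7103.9718
r = -3113 / 7103.9718 = -0.4382

-0.4382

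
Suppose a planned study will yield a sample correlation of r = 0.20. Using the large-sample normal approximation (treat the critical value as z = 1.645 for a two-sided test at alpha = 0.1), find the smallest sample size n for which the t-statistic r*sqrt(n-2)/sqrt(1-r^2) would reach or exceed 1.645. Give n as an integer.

Need r·√(n−2)/√(1−r²) ≥ 1.645
√(n−2) ≥ 1.645·√(1−0.0400) / 0.20 = 1.645·0.979796 / 0.20 = 8.0588
n−2 ≥ 64.9443  ⇒  n ≥ 66.9443
Smallest integer n = 67

67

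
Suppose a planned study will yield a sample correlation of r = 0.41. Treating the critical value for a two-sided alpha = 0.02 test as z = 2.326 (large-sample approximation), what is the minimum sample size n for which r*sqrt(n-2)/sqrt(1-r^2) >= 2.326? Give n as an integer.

r√(n−2)/√(1−r²) ≥ 2.326  ⇔  n−2 ≥ (2.326)²·(1−r²)/r²
(1−r²)/r² = (1−0.1681)/0.1681 = 4.9488
n ≥ 2 + 5.410276·4.9488 = 2 + 26.7744 = 28.7744
⌈28.7744⌉ = 29

29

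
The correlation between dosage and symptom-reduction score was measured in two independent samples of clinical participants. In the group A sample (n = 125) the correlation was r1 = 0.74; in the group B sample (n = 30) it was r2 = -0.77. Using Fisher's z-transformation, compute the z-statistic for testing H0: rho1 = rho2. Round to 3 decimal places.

9.266

Fisher z-transforms: z1 = atanh(0.74) = 0.950479, z2 = atanh(-0.77) = -1.020328; difference d = 1.970807
Var(d) = 1/122 + 1/27 = 0.0081967 + 0.0370370 = 0.0452337
z = d/√Var(d) = 1.970807 / √0.0452337 = 1.970807 / 0.212682 = 9.266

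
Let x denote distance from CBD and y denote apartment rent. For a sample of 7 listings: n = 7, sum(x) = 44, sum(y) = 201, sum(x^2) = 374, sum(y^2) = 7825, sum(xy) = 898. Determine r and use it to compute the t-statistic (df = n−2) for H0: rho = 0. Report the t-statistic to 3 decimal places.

Numerator: nΣxy − (Σx)(Σy) = 7·898 − (44)(201) = -2558
Denominator: √[(nΣx²−(Σx)²)(nΣy²−(Σy)²)]
  nΣx²−(Σx)² = 7·374 − 1936 = 682;  nΣy²−(Σy)² = 7·7825 − 40401 = 14374
  √(682·14374) = √9803068 = 3130.9851
r = -2558 / 3130.9851 = -0.8170
t = r·√(n−2)/√(1−r²) = -0.8170·√5 / √(1−0.667489) = -1.826868 / 0.576638 = -3.168

-3.168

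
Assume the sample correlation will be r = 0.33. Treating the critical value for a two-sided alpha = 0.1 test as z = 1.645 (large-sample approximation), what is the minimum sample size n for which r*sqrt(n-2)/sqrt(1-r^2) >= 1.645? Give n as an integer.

25

Need r·√(n−2)/√(1−r²) ≥ 1.645
√(n−2) ≥ 1.645·√(1−0.1089) / 0.33 = 1.645·0.943981 / 0.33 = 4.7056
n−2 ≥ 22.1427  ⇒  n ≥ 24.1427
Smallest integer n = 25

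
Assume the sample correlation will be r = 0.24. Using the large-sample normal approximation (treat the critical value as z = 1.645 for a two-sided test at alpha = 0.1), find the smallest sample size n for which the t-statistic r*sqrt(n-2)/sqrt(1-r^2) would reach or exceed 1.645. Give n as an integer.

Need r·√(n−2)/√(1−r²) ≥ 1.645
√(n−2) ≥ 1.645·√(1−0.0576) / 0.24 = 1.645·0.970773 / 0.24 = 6.6538
n−2 ≥ 44.2731  ⇒  n ≥ 46.2731
Smallest integer n = 47

47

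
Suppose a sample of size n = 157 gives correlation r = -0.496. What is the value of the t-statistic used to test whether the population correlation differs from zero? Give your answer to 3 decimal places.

-7.112

1 − r² = 1 − 0.246016 = 0.753984;  √(1−r²) = 0.868323
√(n−2) = √155 = 12.449900
t = r·√(n−2)/√(1−r²) = -0.496 · 12.449900 / 0.868323 = -7.112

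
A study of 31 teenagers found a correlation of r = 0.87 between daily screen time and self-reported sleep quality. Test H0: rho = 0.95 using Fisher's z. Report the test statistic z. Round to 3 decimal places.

Fisher z: atanh(0.87) = 1.333080, atanh(0.95) = 1.831781
z = (z_r − z_0)·√(n−3) = (1.333080 − 1.831781)·√28 = -0.498701 · 5.291503 = -2.639

-2.639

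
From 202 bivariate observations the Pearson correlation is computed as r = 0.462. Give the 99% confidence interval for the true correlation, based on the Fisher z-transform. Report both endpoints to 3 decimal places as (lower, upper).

(0.307, 0.593)

Fisher z: z_r = atanh(r) = ½·ln((1+0.462)/(1−0.462)) = 0.499851
SE(z) = 1/√(n−3) = 1/√199 = 0.070888
99% ⇒ z* = 2.576; margin = 2.576·0.070888 = 0.182607
CI on z-scale: (0.317244, 0.682458)
Back-transform: tanh(0.317244) = 0.307013, tanh(0.682458) = 0.593115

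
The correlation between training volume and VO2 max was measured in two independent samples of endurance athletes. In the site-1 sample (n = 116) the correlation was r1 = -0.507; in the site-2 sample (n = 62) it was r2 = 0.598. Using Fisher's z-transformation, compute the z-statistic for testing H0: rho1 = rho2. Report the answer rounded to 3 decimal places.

z1 = atanh(-0.507) = -0.558684,  z2 = atanh(0.598) = 0.690028
SE = √(1/(n1−3) + 1/(n2−3)) = √(1/113 + 1/59) = √(0.0088496 + 0.0169492) = √0.0257988 = 0.160620
z = (z1 − z2)/SE = (-0.558684 − 0.690028) / 0.160620 = -1.248712 / 0.160620 = -7.774

-7.774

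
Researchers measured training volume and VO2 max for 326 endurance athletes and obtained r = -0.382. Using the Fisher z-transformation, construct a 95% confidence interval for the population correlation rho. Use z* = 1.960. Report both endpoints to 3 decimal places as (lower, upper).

z_r = atanh(-0.382) = -0.402399;  SE = 1/√(n−3) = 1/√323 = 0.055641
z-limits: -0.402399 ± 1.960·0.055641 = -0.402399 ± 0.109056 = [-0.511455, -0.293343]
ρ-limits: (tanh -0.511455, tanh -0.293343) = (-0.471, -0.285)

(-0.471, -0.285)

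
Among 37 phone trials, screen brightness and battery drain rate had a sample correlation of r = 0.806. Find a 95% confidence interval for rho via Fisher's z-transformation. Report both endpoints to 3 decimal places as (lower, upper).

(0.652, 0.896)

z_r = atanh(0.806) = 1.115506;  SE = 1/√(n−3) = 1/√34 = 0.171499
z-limits: 1.115506 ± 1.960·0.171499 = 1.115506 ± 0.336138 = [0.779368, 1.451644]
ρ-limits: (tanh 0.779368, tanh 1.451644) = (0.652, 0.896)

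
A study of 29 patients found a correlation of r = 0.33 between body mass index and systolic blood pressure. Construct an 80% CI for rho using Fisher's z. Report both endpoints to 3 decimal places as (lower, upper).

(0.091, 0.533)

z_r = atanh(0.33) = 0.342828;  SE = 1/√(n−3) = 1/√26 = 0.196116
z-limits: 0.342828 ± 1.282·0.196116 = 0.342828 ± 0.251421 = [0.091407, 0.594249]
ρ-limits: (tanh 0.091407, tanh 0.594249) = (0.091, 0.533)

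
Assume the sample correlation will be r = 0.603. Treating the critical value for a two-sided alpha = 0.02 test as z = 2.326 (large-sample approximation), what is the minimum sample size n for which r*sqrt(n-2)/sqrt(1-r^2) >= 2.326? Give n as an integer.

12

r√(n−2)/√(1−r²) ≥ 2.326  ⇔  n−2 ≥ (2.326)²·(1−r²)/r²
(1−r²)/r² = (1−0.363609)/0.363609 = 1.7502
n ≥ 2 + 5.410276·1.7502 = 2 + 9.4691 = 11.4691
⌈11.4691⌉ = 12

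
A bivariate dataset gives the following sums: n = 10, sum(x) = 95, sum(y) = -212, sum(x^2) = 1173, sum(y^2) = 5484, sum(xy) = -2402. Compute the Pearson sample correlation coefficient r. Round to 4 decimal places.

Numerator: nΣxy − (Σx)(Σy) = 10·(-2402) − (95)(-212) = -3880
Denominator: √[(nΣx²−(Σx)²)(nΣy²−(Σy)²)]
  nΣx²−(Σx)² = 10·1173 − 9025 = 2705;  nΣy²−(Σy)² = 10·5484 − 44944 = 9896
  √(2705·9896) = √26768680 = 5173.8458
r = -3880 / 5173.8458 = -0.7499

-0.7499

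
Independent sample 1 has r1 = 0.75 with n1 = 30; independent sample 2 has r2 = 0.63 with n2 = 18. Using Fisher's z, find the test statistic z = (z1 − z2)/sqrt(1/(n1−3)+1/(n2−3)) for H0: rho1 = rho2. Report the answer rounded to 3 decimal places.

0.719

z1 = atanh(0.75) = 0.972955,  z2 = atanh(0.63) = 0.741416
SE = √(1/(n1−3) + 1/(n2−3)) = √(1/27 + 1/15) = √(0.0370370 + 0.0666667) = √0.1037037 = 0.322031
z = (z1 − z2)/SE = (0.972955 − 0.741416) / 0.322031 = 0.231539 / 0.322031 = 0.719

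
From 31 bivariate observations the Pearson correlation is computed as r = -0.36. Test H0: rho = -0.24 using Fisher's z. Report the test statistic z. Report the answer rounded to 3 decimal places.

Fisher z: atanh(-0.36) = -0.376886, atanh(-0.24) = -0.244774
z = (z_r − z_0)·√(n−3) = (-0.376886 − (-0.244774))·√28 = -0.132112 · 5.291503 = -0.699

-0.699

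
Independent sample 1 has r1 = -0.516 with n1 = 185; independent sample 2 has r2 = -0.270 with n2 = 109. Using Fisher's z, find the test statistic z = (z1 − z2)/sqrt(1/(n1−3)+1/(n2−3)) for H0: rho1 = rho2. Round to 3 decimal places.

-2.406

Fisher z-transforms: z1 = atanh(-0.516) = -0.570873, z2 = atanh(-0.270) = -0.276864; difference d = -0.294009
Var(d) = 1/182 + 1/106 = 0.0054945 + 0.0094340 = 0.0149285
z = d/√Var(d) = -0.294009 / √0.0149285 = -0.294009 / 0.122182 = -2.406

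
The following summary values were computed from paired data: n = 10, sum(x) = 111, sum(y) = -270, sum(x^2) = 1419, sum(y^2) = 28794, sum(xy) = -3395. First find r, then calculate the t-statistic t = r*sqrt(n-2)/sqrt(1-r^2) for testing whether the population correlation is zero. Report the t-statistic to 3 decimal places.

Numerator: nΣxy − (Σx)(Σy) = 10·(-3395) − (111)(-270) = -3980
Denominator: √[(nΣx²−(Σx)²)(nΣy²−(Σy)²)]
  nΣx²−(Σx)² = 10·1419 − 12321 = 1869;  nΣy²−(Σy)² = 10·28794 − 72900 = 215040
  √(1869·215040) = √401909760 = 20047.6871
r = -3980 / 20047.6871 = -0.1985
t = r·√(n−2)/√(1−r²) = -0.1985·√8 / √(1−0.039402) = -0.561443 / 0.980101 = -0.573

-0.573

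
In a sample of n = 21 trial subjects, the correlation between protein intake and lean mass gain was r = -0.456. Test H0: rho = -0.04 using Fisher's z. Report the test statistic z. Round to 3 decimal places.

-1.919

Fisher z: atanh(-0.456) = -0.492249, atanh(-0.04) = -0.040021
z = (z_r − z_0)·√(n−3) = (-0.492249 − (-0.040021))·√18 = -0.452228 · 4.242641 = -1.919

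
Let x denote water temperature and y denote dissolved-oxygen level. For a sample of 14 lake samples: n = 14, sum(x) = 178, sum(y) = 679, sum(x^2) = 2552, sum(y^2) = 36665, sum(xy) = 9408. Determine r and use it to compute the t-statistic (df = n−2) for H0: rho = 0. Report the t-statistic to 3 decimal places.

Numerator: nΣxy − (Σx)(Σy) = 14·9408 − (178)(679) = 10850
Denominator: √[(nΣx²−(Σx)²)(nΣy²−(Σy)²)]
  nΣx²−(Σx)² = 14·2552 − 31684 = 4044;  nΣy²−(Σy)² = 14·36665 − 461041 = 52269
  √(4044·52269) = √211375836 = 14538.7701
r = 10850 / 14538.7701 = 0.7463
t = r·√(n−2)/√(1−r²) = 0.7463·√12 / √(1−0.556964) = 2.585259 / 0.665609 = 3.884

3.884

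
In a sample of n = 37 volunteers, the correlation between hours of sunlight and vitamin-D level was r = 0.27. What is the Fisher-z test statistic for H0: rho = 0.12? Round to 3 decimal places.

0.911

z_r = atanh(0.27) = 0.276864,  z_0 = atanh(0.12) = 0.120581
SE = 1/√(n−3) = 1/√34 = 0.171499
z = (z_r − z_0)/SE = (0.276864 − 0.120581) / 0.171499 = 0.156283 / 0.171499 = 0.911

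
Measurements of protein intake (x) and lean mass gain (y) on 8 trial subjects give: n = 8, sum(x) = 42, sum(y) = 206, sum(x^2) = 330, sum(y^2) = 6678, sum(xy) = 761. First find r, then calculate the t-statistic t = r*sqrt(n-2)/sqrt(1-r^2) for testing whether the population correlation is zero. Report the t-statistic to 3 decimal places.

Numerator: nΣxy − (Σx)(Σy) = 8·761 − (42)(206) = -2564
Denominator: √[(nΣx²−(Σx)²)(nΣy²−(Σy)²)]
  nΣx²−(Σx)² = 8·330 − 1764 = 876;  nΣy²−(Σy)² = 8·6678 − 42436 = 10988
  √(876·10988) = √9625488 = 3102.4971
r = -2564 / 3102.4971 = -0.8264
t = r·√(n−2)/√(1−r²) = -0.8264·√6 / √(1−0.682937) = -2.024258 / 0.563083 = -3.595

-3.595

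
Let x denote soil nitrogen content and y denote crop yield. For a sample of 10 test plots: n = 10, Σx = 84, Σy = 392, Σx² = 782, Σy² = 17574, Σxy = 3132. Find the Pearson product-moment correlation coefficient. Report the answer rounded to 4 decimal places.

-0.3915

S_xy = nΣxy − ΣxΣy = 10·3132 − 84·392 = 31320 − 32928 = -1608
S_xx = nΣx² − (Σx)² = 10·782 − 84² = 7820 − 7056 = 764
S_yy = nΣy² − (Σy)² = 10·17574 − 392² = 175740 − 153664 = 22076
r = S_xy / √(S_xx·S_yy) = -1608 / √(764·22076) = -1608 / √16866064 = -1608 / 4106.8314 = -0.3915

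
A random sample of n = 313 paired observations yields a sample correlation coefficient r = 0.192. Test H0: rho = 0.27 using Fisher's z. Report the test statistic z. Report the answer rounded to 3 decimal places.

-1.452

Fisher z: atanh(0.192) = 0.194413, atanh(0.27) = 0.276864
z = (z_r − z_0)·√(n−3) = (0.194413 − 0.276864)·√310 = -0.082451 · 17.606817 = -1.452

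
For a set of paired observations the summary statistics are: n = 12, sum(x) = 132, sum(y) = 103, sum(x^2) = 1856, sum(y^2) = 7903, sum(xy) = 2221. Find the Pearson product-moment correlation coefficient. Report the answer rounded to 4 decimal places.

0.6461

S_xy = nΣxy − ΣxΣy = 12·2221 − 132·103 = 26652 − 13596 = 13056
S_xx = nΣx² − (Σx)² = 12·1856 − 132² = 22272 − 17424 = 4848
S_yy = nΣy² − (Σy)² = 12·7903 − 103² = 94836 − 10609 = 84227
r = S_xy / √(S_xx·S_yy) = 13056 / √(4848·84227) = 13056 / √408332496 = 13056 / 20207.2387 = 0.6461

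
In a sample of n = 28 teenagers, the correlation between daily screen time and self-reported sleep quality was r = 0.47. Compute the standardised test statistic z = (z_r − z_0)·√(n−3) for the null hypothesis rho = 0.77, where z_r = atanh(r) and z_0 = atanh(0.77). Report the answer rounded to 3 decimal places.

z_r = atanh(0.47) = 0.510070,  z_0 = atanh(0.77) = 1.020328
SE = 1/√(n−3) = 1/√25 = 0.200000
z = (z_r − z_0)/SE = (0.510070 − 1.020328) / 0.200000 = -0.510258 / 0.200000 = -2.551

-2.551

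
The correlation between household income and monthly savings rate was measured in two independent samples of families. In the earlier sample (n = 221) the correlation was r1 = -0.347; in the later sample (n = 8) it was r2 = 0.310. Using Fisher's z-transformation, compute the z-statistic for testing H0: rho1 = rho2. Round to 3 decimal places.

-1.509

z1 = atanh(-0.347) = -0.362029,  z2 = atanh(0.310) = 0.320545
SE = √(1/(n1−3) + 1/(n2−3)) = √(1/218 + 1/5) = √(0.0045872 + 0.2000000) = √0.2045872 = 0.452313
z = (z1 − z2)/SE = (-0.362029 − 0.320545) / 0.452313 = -0.682574 / 0.452313 = -1.509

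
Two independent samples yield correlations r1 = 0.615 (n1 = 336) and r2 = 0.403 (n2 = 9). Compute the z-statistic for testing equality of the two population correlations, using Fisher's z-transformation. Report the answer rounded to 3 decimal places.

Fisher z-transforms: z1 = atanh(0.615) = 0.716923, z2 = atanh(0.403) = 0.427225; difference d = 0.289698
Var(d) = 1/333 + 1/6 = 0.0030030 + 0.1666667 = 0.1696697
z = d/√Var(d) = 0.289698 / √0.1696697 = 0.289698 / 0.411910 = 0.703

0.703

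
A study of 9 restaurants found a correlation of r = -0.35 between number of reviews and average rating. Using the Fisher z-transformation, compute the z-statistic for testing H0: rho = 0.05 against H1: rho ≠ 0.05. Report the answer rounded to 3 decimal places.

-1.018

z_r = atanh(-0.35) = -0.365444,  z_0 = atanh(0.05) = 0.050042
SE = 1/√(n−3) = 1/√6 = 0.408248
z = (z_r − z_0)/SE = (-0.365444 − 0.050042) / 0.408248 = -0.415486 / 0.408248 = -1.018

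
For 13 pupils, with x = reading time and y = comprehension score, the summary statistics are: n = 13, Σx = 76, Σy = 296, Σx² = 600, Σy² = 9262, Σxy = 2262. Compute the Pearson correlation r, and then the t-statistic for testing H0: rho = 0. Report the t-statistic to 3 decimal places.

S_xy = nΣxy − ΣxΣy = 13·2262 − 76·296 = 29406 − 22496 = 6910
S_xx = nΣx² − (Σx)² = 13·600 − 76² = 7800 − 5776 = 2024
S_yy = nΣy² − (Σy)² = 13·9262 − 296² = 120406 − 87616 = 32790
r = S_xy / √(S_xx·S_yy) = 6910 / √(2024·32790) = 6910 / √66366960 = 6910 / 8146.5919 = 0.8482
t = r·√(n−2)/√(1−r²) = 0.8482·√11 / √(1−0.719443) = 2.813161 / 0.529676 = 5.311

5.311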